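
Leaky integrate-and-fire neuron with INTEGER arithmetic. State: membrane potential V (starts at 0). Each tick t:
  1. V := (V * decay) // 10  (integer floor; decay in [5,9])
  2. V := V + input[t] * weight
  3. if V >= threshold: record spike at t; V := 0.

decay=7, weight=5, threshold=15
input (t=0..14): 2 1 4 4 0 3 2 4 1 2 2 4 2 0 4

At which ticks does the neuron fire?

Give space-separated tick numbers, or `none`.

Answer: 2 3 5 7 10 11 14

Derivation:
t=0: input=2 -> V=10
t=1: input=1 -> V=12
t=2: input=4 -> V=0 FIRE
t=3: input=4 -> V=0 FIRE
t=4: input=0 -> V=0
t=5: input=3 -> V=0 FIRE
t=6: input=2 -> V=10
t=7: input=4 -> V=0 FIRE
t=8: input=1 -> V=5
t=9: input=2 -> V=13
t=10: input=2 -> V=0 FIRE
t=11: input=4 -> V=0 FIRE
t=12: input=2 -> V=10
t=13: input=0 -> V=7
t=14: input=4 -> V=0 FIRE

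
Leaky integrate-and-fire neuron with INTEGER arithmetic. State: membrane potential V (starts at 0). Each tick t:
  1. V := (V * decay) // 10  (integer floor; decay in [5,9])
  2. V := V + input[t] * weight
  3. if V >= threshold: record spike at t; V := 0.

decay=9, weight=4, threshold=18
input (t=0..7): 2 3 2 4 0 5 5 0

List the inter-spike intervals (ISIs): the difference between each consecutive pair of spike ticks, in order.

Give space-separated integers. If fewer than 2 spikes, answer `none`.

Answer: 2 2 1

Derivation:
t=0: input=2 -> V=8
t=1: input=3 -> V=0 FIRE
t=2: input=2 -> V=8
t=3: input=4 -> V=0 FIRE
t=4: input=0 -> V=0
t=5: input=5 -> V=0 FIRE
t=6: input=5 -> V=0 FIRE
t=7: input=0 -> V=0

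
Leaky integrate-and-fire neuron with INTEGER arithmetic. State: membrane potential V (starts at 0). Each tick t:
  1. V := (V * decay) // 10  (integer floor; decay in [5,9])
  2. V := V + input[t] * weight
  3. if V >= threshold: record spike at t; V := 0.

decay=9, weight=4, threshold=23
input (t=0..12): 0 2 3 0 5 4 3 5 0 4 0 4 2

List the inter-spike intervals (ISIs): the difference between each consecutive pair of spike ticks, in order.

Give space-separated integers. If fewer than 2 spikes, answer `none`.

t=0: input=0 -> V=0
t=1: input=2 -> V=8
t=2: input=3 -> V=19
t=3: input=0 -> V=17
t=4: input=5 -> V=0 FIRE
t=5: input=4 -> V=16
t=6: input=3 -> V=0 FIRE
t=7: input=5 -> V=20
t=8: input=0 -> V=18
t=9: input=4 -> V=0 FIRE
t=10: input=0 -> V=0
t=11: input=4 -> V=16
t=12: input=2 -> V=22

Answer: 2 3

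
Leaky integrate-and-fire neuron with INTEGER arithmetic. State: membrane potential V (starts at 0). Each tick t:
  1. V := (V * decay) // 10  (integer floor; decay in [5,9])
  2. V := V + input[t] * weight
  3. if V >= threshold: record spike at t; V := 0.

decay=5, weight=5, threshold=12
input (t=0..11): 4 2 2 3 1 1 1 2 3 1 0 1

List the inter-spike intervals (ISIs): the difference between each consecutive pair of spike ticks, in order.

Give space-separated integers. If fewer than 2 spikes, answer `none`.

t=0: input=4 -> V=0 FIRE
t=1: input=2 -> V=10
t=2: input=2 -> V=0 FIRE
t=3: input=3 -> V=0 FIRE
t=4: input=1 -> V=5
t=5: input=1 -> V=7
t=6: input=1 -> V=8
t=7: input=2 -> V=0 FIRE
t=8: input=3 -> V=0 FIRE
t=9: input=1 -> V=5
t=10: input=0 -> V=2
t=11: input=1 -> V=6

Answer: 2 1 4 1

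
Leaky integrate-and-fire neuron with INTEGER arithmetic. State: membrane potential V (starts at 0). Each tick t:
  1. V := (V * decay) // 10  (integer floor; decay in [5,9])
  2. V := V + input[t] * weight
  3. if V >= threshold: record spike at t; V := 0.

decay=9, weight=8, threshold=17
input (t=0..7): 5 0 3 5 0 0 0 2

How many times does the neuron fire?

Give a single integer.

t=0: input=5 -> V=0 FIRE
t=1: input=0 -> V=0
t=2: input=3 -> V=0 FIRE
t=3: input=5 -> V=0 FIRE
t=4: input=0 -> V=0
t=5: input=0 -> V=0
t=6: input=0 -> V=0
t=7: input=2 -> V=16

Answer: 3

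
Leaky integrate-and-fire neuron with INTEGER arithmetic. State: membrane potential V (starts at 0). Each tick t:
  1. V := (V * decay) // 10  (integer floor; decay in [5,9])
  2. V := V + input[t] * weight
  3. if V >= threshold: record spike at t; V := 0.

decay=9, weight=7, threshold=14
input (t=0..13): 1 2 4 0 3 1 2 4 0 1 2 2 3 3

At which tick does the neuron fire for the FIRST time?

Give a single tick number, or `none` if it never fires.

t=0: input=1 -> V=7
t=1: input=2 -> V=0 FIRE
t=2: input=4 -> V=0 FIRE
t=3: input=0 -> V=0
t=4: input=3 -> V=0 FIRE
t=5: input=1 -> V=7
t=6: input=2 -> V=0 FIRE
t=7: input=4 -> V=0 FIRE
t=8: input=0 -> V=0
t=9: input=1 -> V=7
t=10: input=2 -> V=0 FIRE
t=11: input=2 -> V=0 FIRE
t=12: input=3 -> V=0 FIRE
t=13: input=3 -> V=0 FIRE

Answer: 1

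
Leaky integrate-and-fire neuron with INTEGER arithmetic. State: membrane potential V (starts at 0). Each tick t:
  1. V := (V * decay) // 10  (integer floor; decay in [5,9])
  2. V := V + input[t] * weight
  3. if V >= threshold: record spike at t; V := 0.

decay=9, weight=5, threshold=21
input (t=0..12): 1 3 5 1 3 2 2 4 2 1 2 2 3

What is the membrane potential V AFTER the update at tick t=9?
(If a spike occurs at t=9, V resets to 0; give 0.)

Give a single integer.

Answer: 14

Derivation:
t=0: input=1 -> V=5
t=1: input=3 -> V=19
t=2: input=5 -> V=0 FIRE
t=3: input=1 -> V=5
t=4: input=3 -> V=19
t=5: input=2 -> V=0 FIRE
t=6: input=2 -> V=10
t=7: input=4 -> V=0 FIRE
t=8: input=2 -> V=10
t=9: input=1 -> V=14
t=10: input=2 -> V=0 FIRE
t=11: input=2 -> V=10
t=12: input=3 -> V=0 FIRE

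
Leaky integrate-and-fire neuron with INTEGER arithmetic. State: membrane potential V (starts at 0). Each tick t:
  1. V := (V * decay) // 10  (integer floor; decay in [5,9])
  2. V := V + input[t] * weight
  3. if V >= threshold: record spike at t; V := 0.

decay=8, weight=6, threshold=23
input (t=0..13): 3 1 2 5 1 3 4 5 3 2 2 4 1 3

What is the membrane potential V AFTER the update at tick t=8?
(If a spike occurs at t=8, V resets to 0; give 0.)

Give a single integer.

Answer: 18

Derivation:
t=0: input=3 -> V=18
t=1: input=1 -> V=20
t=2: input=2 -> V=0 FIRE
t=3: input=5 -> V=0 FIRE
t=4: input=1 -> V=6
t=5: input=3 -> V=22
t=6: input=4 -> V=0 FIRE
t=7: input=5 -> V=0 FIRE
t=8: input=3 -> V=18
t=9: input=2 -> V=0 FIRE
t=10: input=2 -> V=12
t=11: input=4 -> V=0 FIRE
t=12: input=1 -> V=6
t=13: input=3 -> V=22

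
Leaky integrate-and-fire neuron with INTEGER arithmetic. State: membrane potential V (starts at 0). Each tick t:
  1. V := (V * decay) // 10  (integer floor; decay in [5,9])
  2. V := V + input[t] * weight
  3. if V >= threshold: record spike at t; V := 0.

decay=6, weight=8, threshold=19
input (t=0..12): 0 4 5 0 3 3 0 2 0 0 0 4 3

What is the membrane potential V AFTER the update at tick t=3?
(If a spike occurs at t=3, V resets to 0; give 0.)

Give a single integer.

Answer: 0

Derivation:
t=0: input=0 -> V=0
t=1: input=4 -> V=0 FIRE
t=2: input=5 -> V=0 FIRE
t=3: input=0 -> V=0
t=4: input=3 -> V=0 FIRE
t=5: input=3 -> V=0 FIRE
t=6: input=0 -> V=0
t=7: input=2 -> V=16
t=8: input=0 -> V=9
t=9: input=0 -> V=5
t=10: input=0 -> V=3
t=11: input=4 -> V=0 FIRE
t=12: input=3 -> V=0 FIRE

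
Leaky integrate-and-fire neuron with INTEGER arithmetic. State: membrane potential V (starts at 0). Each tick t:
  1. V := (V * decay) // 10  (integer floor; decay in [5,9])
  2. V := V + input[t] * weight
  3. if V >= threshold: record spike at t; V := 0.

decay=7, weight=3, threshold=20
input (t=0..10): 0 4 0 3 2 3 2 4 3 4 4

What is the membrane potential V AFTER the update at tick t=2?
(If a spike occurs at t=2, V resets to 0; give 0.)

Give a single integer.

t=0: input=0 -> V=0
t=1: input=4 -> V=12
t=2: input=0 -> V=8
t=3: input=3 -> V=14
t=4: input=2 -> V=15
t=5: input=3 -> V=19
t=6: input=2 -> V=19
t=7: input=4 -> V=0 FIRE
t=8: input=3 -> V=9
t=9: input=4 -> V=18
t=10: input=4 -> V=0 FIRE

Answer: 8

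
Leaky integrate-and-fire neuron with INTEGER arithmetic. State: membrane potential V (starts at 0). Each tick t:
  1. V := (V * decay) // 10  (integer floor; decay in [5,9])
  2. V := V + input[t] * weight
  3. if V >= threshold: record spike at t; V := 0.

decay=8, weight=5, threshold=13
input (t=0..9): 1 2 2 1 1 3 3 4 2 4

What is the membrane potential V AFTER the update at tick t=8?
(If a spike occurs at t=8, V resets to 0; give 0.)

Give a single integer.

Answer: 10

Derivation:
t=0: input=1 -> V=5
t=1: input=2 -> V=0 FIRE
t=2: input=2 -> V=10
t=3: input=1 -> V=0 FIRE
t=4: input=1 -> V=5
t=5: input=3 -> V=0 FIRE
t=6: input=3 -> V=0 FIRE
t=7: input=4 -> V=0 FIRE
t=8: input=2 -> V=10
t=9: input=4 -> V=0 FIRE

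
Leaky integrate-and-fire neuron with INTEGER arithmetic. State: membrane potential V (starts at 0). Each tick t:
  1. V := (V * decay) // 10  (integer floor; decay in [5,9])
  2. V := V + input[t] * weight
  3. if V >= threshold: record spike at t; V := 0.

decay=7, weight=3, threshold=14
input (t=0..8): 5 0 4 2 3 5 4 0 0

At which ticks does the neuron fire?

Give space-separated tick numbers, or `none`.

t=0: input=5 -> V=0 FIRE
t=1: input=0 -> V=0
t=2: input=4 -> V=12
t=3: input=2 -> V=0 FIRE
t=4: input=3 -> V=9
t=5: input=5 -> V=0 FIRE
t=6: input=4 -> V=12
t=7: input=0 -> V=8
t=8: input=0 -> V=5

Answer: 0 3 5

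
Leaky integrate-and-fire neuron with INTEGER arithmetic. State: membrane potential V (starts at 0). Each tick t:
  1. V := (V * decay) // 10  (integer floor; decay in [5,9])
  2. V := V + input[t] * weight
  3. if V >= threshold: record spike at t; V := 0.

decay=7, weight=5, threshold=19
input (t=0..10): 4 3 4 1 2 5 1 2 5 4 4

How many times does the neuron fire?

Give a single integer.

t=0: input=4 -> V=0 FIRE
t=1: input=3 -> V=15
t=2: input=4 -> V=0 FIRE
t=3: input=1 -> V=5
t=4: input=2 -> V=13
t=5: input=5 -> V=0 FIRE
t=6: input=1 -> V=5
t=7: input=2 -> V=13
t=8: input=5 -> V=0 FIRE
t=9: input=4 -> V=0 FIRE
t=10: input=4 -> V=0 FIRE

Answer: 6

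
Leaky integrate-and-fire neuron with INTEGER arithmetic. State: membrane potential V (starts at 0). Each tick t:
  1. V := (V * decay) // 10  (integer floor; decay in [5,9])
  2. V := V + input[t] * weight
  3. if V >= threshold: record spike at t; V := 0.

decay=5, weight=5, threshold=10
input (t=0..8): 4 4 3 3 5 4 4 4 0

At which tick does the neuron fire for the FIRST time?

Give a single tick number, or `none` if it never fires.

Answer: 0

Derivation:
t=0: input=4 -> V=0 FIRE
t=1: input=4 -> V=0 FIRE
t=2: input=3 -> V=0 FIRE
t=3: input=3 -> V=0 FIRE
t=4: input=5 -> V=0 FIRE
t=5: input=4 -> V=0 FIRE
t=6: input=4 -> V=0 FIRE
t=7: input=4 -> V=0 FIRE
t=8: input=0 -> V=0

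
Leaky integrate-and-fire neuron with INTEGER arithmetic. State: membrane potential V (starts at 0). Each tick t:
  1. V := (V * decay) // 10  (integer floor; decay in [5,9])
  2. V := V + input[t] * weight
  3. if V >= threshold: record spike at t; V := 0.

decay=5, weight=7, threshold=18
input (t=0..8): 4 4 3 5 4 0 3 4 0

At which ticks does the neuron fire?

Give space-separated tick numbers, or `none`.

t=0: input=4 -> V=0 FIRE
t=1: input=4 -> V=0 FIRE
t=2: input=3 -> V=0 FIRE
t=3: input=5 -> V=0 FIRE
t=4: input=4 -> V=0 FIRE
t=5: input=0 -> V=0
t=6: input=3 -> V=0 FIRE
t=7: input=4 -> V=0 FIRE
t=8: input=0 -> V=0

Answer: 0 1 2 3 4 6 7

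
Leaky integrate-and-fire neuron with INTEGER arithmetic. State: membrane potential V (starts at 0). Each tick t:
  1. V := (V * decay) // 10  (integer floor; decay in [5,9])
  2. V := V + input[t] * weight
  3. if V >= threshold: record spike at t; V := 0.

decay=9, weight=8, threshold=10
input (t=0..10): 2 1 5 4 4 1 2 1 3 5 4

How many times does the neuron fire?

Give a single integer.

Answer: 8

Derivation:
t=0: input=2 -> V=0 FIRE
t=1: input=1 -> V=8
t=2: input=5 -> V=0 FIRE
t=3: input=4 -> V=0 FIRE
t=4: input=4 -> V=0 FIRE
t=5: input=1 -> V=8
t=6: input=2 -> V=0 FIRE
t=7: input=1 -> V=8
t=8: input=3 -> V=0 FIRE
t=9: input=5 -> V=0 FIRE
t=10: input=4 -> V=0 FIRE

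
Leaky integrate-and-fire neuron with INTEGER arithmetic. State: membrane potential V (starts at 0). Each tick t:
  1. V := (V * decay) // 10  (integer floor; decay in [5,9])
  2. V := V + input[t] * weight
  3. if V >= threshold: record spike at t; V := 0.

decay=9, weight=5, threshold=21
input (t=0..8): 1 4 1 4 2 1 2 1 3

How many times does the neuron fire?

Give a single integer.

Answer: 3

Derivation:
t=0: input=1 -> V=5
t=1: input=4 -> V=0 FIRE
t=2: input=1 -> V=5
t=3: input=4 -> V=0 FIRE
t=4: input=2 -> V=10
t=5: input=1 -> V=14
t=6: input=2 -> V=0 FIRE
t=7: input=1 -> V=5
t=8: input=3 -> V=19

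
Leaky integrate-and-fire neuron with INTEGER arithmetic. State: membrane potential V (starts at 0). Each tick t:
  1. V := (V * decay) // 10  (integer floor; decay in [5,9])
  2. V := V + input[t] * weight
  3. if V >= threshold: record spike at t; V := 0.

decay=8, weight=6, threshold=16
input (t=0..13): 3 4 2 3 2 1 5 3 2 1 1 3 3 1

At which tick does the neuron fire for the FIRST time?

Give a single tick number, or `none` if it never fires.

t=0: input=3 -> V=0 FIRE
t=1: input=4 -> V=0 FIRE
t=2: input=2 -> V=12
t=3: input=3 -> V=0 FIRE
t=4: input=2 -> V=12
t=5: input=1 -> V=15
t=6: input=5 -> V=0 FIRE
t=7: input=3 -> V=0 FIRE
t=8: input=2 -> V=12
t=9: input=1 -> V=15
t=10: input=1 -> V=0 FIRE
t=11: input=3 -> V=0 FIRE
t=12: input=3 -> V=0 FIRE
t=13: input=1 -> V=6

Answer: 0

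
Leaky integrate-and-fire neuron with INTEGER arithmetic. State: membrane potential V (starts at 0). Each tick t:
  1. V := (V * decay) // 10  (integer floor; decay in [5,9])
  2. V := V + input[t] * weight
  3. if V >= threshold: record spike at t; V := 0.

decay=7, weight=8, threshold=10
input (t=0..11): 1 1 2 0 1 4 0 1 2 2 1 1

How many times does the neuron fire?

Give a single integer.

Answer: 6

Derivation:
t=0: input=1 -> V=8
t=1: input=1 -> V=0 FIRE
t=2: input=2 -> V=0 FIRE
t=3: input=0 -> V=0
t=4: input=1 -> V=8
t=5: input=4 -> V=0 FIRE
t=6: input=0 -> V=0
t=7: input=1 -> V=8
t=8: input=2 -> V=0 FIRE
t=9: input=2 -> V=0 FIRE
t=10: input=1 -> V=8
t=11: input=1 -> V=0 FIRE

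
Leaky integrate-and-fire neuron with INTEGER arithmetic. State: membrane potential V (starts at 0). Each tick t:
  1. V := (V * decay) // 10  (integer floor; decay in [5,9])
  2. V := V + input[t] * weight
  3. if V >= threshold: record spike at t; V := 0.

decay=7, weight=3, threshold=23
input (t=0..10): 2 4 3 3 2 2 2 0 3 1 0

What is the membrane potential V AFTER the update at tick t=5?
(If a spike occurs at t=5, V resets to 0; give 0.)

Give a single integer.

t=0: input=2 -> V=6
t=1: input=4 -> V=16
t=2: input=3 -> V=20
t=3: input=3 -> V=0 FIRE
t=4: input=2 -> V=6
t=5: input=2 -> V=10
t=6: input=2 -> V=13
t=7: input=0 -> V=9
t=8: input=3 -> V=15
t=9: input=1 -> V=13
t=10: input=0 -> V=9

Answer: 10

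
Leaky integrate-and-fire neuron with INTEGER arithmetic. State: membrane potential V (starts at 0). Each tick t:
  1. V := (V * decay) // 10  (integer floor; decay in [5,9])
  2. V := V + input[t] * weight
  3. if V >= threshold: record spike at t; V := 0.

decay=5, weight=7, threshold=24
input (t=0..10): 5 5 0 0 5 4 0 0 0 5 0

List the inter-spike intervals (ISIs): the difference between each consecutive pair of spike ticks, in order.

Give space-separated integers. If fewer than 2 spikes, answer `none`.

t=0: input=5 -> V=0 FIRE
t=1: input=5 -> V=0 FIRE
t=2: input=0 -> V=0
t=3: input=0 -> V=0
t=4: input=5 -> V=0 FIRE
t=5: input=4 -> V=0 FIRE
t=6: input=0 -> V=0
t=7: input=0 -> V=0
t=8: input=0 -> V=0
t=9: input=5 -> V=0 FIRE
t=10: input=0 -> V=0

Answer: 1 3 1 4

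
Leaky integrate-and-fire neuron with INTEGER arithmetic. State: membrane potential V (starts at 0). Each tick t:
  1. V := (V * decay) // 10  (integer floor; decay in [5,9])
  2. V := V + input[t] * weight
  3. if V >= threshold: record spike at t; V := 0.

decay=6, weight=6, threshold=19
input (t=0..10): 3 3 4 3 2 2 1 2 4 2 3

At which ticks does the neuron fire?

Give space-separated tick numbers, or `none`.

t=0: input=3 -> V=18
t=1: input=3 -> V=0 FIRE
t=2: input=4 -> V=0 FIRE
t=3: input=3 -> V=18
t=4: input=2 -> V=0 FIRE
t=5: input=2 -> V=12
t=6: input=1 -> V=13
t=7: input=2 -> V=0 FIRE
t=8: input=4 -> V=0 FIRE
t=9: input=2 -> V=12
t=10: input=3 -> V=0 FIRE

Answer: 1 2 4 7 8 10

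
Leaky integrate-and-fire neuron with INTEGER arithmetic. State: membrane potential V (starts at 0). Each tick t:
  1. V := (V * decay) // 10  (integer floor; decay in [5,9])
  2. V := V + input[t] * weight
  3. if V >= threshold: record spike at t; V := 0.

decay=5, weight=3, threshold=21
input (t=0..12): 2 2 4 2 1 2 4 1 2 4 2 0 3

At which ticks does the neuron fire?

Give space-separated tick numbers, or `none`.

t=0: input=2 -> V=6
t=1: input=2 -> V=9
t=2: input=4 -> V=16
t=3: input=2 -> V=14
t=4: input=1 -> V=10
t=5: input=2 -> V=11
t=6: input=4 -> V=17
t=7: input=1 -> V=11
t=8: input=2 -> V=11
t=9: input=4 -> V=17
t=10: input=2 -> V=14
t=11: input=0 -> V=7
t=12: input=3 -> V=12

Answer: none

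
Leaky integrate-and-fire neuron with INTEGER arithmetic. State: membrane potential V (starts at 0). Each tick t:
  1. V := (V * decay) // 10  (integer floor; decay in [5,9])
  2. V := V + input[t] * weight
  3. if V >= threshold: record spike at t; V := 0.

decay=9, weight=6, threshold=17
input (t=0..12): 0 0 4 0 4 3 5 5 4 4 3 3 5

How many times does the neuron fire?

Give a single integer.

t=0: input=0 -> V=0
t=1: input=0 -> V=0
t=2: input=4 -> V=0 FIRE
t=3: input=0 -> V=0
t=4: input=4 -> V=0 FIRE
t=5: input=3 -> V=0 FIRE
t=6: input=5 -> V=0 FIRE
t=7: input=5 -> V=0 FIRE
t=8: input=4 -> V=0 FIRE
t=9: input=4 -> V=0 FIRE
t=10: input=3 -> V=0 FIRE
t=11: input=3 -> V=0 FIRE
t=12: input=5 -> V=0 FIRE

Answer: 10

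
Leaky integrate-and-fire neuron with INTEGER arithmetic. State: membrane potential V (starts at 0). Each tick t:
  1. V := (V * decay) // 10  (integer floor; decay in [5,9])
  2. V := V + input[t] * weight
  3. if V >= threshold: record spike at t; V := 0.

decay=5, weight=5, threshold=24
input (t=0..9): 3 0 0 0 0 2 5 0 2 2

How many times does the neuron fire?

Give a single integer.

Answer: 1

Derivation:
t=0: input=3 -> V=15
t=1: input=0 -> V=7
t=2: input=0 -> V=3
t=3: input=0 -> V=1
t=4: input=0 -> V=0
t=5: input=2 -> V=10
t=6: input=5 -> V=0 FIRE
t=7: input=0 -> V=0
t=8: input=2 -> V=10
t=9: input=2 -> V=15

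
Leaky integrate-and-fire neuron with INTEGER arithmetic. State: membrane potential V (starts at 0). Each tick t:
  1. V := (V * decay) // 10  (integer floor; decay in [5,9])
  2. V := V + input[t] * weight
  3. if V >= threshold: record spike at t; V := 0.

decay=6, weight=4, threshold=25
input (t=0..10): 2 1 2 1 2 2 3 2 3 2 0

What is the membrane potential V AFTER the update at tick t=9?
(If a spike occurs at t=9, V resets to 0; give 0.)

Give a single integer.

t=0: input=2 -> V=8
t=1: input=1 -> V=8
t=2: input=2 -> V=12
t=3: input=1 -> V=11
t=4: input=2 -> V=14
t=5: input=2 -> V=16
t=6: input=3 -> V=21
t=7: input=2 -> V=20
t=8: input=3 -> V=24
t=9: input=2 -> V=22
t=10: input=0 -> V=13

Answer: 22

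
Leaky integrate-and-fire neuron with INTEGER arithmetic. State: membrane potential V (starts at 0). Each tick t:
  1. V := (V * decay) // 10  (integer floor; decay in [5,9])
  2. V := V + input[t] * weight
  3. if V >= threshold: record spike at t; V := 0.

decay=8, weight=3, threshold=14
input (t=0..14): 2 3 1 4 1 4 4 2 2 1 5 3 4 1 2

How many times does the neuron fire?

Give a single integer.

Answer: 5

Derivation:
t=0: input=2 -> V=6
t=1: input=3 -> V=13
t=2: input=1 -> V=13
t=3: input=4 -> V=0 FIRE
t=4: input=1 -> V=3
t=5: input=4 -> V=0 FIRE
t=6: input=4 -> V=12
t=7: input=2 -> V=0 FIRE
t=8: input=2 -> V=6
t=9: input=1 -> V=7
t=10: input=5 -> V=0 FIRE
t=11: input=3 -> V=9
t=12: input=4 -> V=0 FIRE
t=13: input=1 -> V=3
t=14: input=2 -> V=8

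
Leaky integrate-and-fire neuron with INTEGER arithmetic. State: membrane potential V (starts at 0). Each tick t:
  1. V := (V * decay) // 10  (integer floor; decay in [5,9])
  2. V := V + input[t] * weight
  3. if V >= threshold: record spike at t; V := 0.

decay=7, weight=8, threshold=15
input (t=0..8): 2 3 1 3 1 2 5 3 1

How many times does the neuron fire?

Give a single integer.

t=0: input=2 -> V=0 FIRE
t=1: input=3 -> V=0 FIRE
t=2: input=1 -> V=8
t=3: input=3 -> V=0 FIRE
t=4: input=1 -> V=8
t=5: input=2 -> V=0 FIRE
t=6: input=5 -> V=0 FIRE
t=7: input=3 -> V=0 FIRE
t=8: input=1 -> V=8

Answer: 6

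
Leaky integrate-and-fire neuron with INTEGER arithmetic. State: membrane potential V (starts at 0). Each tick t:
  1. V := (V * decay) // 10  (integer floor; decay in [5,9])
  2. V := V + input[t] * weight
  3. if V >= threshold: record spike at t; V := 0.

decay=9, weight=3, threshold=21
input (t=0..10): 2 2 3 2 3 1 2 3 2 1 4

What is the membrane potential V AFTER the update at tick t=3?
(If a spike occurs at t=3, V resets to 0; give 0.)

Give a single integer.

Answer: 0

Derivation:
t=0: input=2 -> V=6
t=1: input=2 -> V=11
t=2: input=3 -> V=18
t=3: input=2 -> V=0 FIRE
t=4: input=3 -> V=9
t=5: input=1 -> V=11
t=6: input=2 -> V=15
t=7: input=3 -> V=0 FIRE
t=8: input=2 -> V=6
t=9: input=1 -> V=8
t=10: input=4 -> V=19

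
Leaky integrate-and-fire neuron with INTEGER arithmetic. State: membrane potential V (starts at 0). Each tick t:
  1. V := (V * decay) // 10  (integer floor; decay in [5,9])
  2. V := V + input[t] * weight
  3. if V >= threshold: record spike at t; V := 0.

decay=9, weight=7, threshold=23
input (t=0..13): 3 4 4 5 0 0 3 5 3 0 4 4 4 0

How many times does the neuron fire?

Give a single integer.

Answer: 7

Derivation:
t=0: input=3 -> V=21
t=1: input=4 -> V=0 FIRE
t=2: input=4 -> V=0 FIRE
t=3: input=5 -> V=0 FIRE
t=4: input=0 -> V=0
t=5: input=0 -> V=0
t=6: input=3 -> V=21
t=7: input=5 -> V=0 FIRE
t=8: input=3 -> V=21
t=9: input=0 -> V=18
t=10: input=4 -> V=0 FIRE
t=11: input=4 -> V=0 FIRE
t=12: input=4 -> V=0 FIRE
t=13: input=0 -> V=0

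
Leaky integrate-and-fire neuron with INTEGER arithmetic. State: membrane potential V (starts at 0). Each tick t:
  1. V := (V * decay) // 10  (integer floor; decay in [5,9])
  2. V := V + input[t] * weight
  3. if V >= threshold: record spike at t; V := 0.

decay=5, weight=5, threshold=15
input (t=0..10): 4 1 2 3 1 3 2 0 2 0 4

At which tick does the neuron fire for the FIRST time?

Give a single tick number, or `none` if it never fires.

t=0: input=4 -> V=0 FIRE
t=1: input=1 -> V=5
t=2: input=2 -> V=12
t=3: input=3 -> V=0 FIRE
t=4: input=1 -> V=5
t=5: input=3 -> V=0 FIRE
t=6: input=2 -> V=10
t=7: input=0 -> V=5
t=8: input=2 -> V=12
t=9: input=0 -> V=6
t=10: input=4 -> V=0 FIRE

Answer: 0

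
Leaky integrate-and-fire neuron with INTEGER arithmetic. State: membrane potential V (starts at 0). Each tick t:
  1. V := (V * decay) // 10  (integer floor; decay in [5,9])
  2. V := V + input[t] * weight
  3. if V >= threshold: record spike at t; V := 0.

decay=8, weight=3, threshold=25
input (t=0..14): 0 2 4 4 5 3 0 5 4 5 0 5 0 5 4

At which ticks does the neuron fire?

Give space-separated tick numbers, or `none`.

t=0: input=0 -> V=0
t=1: input=2 -> V=6
t=2: input=4 -> V=16
t=3: input=4 -> V=24
t=4: input=5 -> V=0 FIRE
t=5: input=3 -> V=9
t=6: input=0 -> V=7
t=7: input=5 -> V=20
t=8: input=4 -> V=0 FIRE
t=9: input=5 -> V=15
t=10: input=0 -> V=12
t=11: input=5 -> V=24
t=12: input=0 -> V=19
t=13: input=5 -> V=0 FIRE
t=14: input=4 -> V=12

Answer: 4 8 13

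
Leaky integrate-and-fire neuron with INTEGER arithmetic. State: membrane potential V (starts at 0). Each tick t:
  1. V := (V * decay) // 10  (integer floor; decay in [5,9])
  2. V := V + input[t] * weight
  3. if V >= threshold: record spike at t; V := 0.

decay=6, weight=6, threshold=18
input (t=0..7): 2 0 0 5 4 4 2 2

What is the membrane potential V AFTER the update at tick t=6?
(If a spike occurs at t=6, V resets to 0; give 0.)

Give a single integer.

Answer: 12

Derivation:
t=0: input=2 -> V=12
t=1: input=0 -> V=7
t=2: input=0 -> V=4
t=3: input=5 -> V=0 FIRE
t=4: input=4 -> V=0 FIRE
t=5: input=4 -> V=0 FIRE
t=6: input=2 -> V=12
t=7: input=2 -> V=0 FIRE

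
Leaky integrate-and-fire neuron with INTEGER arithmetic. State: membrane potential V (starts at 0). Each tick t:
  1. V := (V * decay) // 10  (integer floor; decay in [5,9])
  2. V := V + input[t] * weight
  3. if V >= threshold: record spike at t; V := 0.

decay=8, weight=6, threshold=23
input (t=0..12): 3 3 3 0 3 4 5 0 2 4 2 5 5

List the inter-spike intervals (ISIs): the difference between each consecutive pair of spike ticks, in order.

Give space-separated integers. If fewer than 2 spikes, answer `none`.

Answer: 3 1 1 3 2 1

Derivation:
t=0: input=3 -> V=18
t=1: input=3 -> V=0 FIRE
t=2: input=3 -> V=18
t=3: input=0 -> V=14
t=4: input=3 -> V=0 FIRE
t=5: input=4 -> V=0 FIRE
t=6: input=5 -> V=0 FIRE
t=7: input=0 -> V=0
t=8: input=2 -> V=12
t=9: input=4 -> V=0 FIRE
t=10: input=2 -> V=12
t=11: input=5 -> V=0 FIRE
t=12: input=5 -> V=0 FIRE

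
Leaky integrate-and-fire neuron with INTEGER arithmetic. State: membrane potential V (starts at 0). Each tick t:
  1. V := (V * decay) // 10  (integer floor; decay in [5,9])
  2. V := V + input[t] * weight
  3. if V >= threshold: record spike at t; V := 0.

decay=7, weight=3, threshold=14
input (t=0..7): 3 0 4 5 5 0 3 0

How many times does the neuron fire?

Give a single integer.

Answer: 3

Derivation:
t=0: input=3 -> V=9
t=1: input=0 -> V=6
t=2: input=4 -> V=0 FIRE
t=3: input=5 -> V=0 FIRE
t=4: input=5 -> V=0 FIRE
t=5: input=0 -> V=0
t=6: input=3 -> V=9
t=7: input=0 -> V=6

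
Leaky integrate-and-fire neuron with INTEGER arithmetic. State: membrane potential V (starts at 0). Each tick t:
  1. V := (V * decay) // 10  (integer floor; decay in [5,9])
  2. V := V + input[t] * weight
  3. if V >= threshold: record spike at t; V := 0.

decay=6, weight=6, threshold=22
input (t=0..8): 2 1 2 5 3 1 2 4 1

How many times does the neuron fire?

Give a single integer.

t=0: input=2 -> V=12
t=1: input=1 -> V=13
t=2: input=2 -> V=19
t=3: input=5 -> V=0 FIRE
t=4: input=3 -> V=18
t=5: input=1 -> V=16
t=6: input=2 -> V=21
t=7: input=4 -> V=0 FIRE
t=8: input=1 -> V=6

Answer: 2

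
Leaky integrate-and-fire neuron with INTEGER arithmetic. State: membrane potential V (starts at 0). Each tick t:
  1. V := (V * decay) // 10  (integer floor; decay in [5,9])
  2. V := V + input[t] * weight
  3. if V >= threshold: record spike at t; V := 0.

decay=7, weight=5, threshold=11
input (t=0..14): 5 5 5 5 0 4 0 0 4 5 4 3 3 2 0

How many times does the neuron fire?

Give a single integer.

Answer: 10

Derivation:
t=0: input=5 -> V=0 FIRE
t=1: input=5 -> V=0 FIRE
t=2: input=5 -> V=0 FIRE
t=3: input=5 -> V=0 FIRE
t=4: input=0 -> V=0
t=5: input=4 -> V=0 FIRE
t=6: input=0 -> V=0
t=7: input=0 -> V=0
t=8: input=4 -> V=0 FIRE
t=9: input=5 -> V=0 FIRE
t=10: input=4 -> V=0 FIRE
t=11: input=3 -> V=0 FIRE
t=12: input=3 -> V=0 FIRE
t=13: input=2 -> V=10
t=14: input=0 -> V=7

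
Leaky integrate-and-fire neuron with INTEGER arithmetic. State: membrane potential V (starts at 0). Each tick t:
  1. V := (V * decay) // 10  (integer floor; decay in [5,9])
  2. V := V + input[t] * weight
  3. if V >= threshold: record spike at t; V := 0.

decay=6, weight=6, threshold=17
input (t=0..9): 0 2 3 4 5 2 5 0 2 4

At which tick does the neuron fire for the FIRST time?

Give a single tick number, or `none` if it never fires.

Answer: 2

Derivation:
t=0: input=0 -> V=0
t=1: input=2 -> V=12
t=2: input=3 -> V=0 FIRE
t=3: input=4 -> V=0 FIRE
t=4: input=5 -> V=0 FIRE
t=5: input=2 -> V=12
t=6: input=5 -> V=0 FIRE
t=7: input=0 -> V=0
t=8: input=2 -> V=12
t=9: input=4 -> V=0 FIRE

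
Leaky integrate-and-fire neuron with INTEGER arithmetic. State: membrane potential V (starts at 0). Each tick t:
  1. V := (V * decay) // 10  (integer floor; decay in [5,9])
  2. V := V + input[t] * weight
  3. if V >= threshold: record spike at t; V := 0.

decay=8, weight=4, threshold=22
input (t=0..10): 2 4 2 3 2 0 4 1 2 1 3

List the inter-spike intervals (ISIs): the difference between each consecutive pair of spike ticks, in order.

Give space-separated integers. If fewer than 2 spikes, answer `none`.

Answer: 3 6

Derivation:
t=0: input=2 -> V=8
t=1: input=4 -> V=0 FIRE
t=2: input=2 -> V=8
t=3: input=3 -> V=18
t=4: input=2 -> V=0 FIRE
t=5: input=0 -> V=0
t=6: input=4 -> V=16
t=7: input=1 -> V=16
t=8: input=2 -> V=20
t=9: input=1 -> V=20
t=10: input=3 -> V=0 FIRE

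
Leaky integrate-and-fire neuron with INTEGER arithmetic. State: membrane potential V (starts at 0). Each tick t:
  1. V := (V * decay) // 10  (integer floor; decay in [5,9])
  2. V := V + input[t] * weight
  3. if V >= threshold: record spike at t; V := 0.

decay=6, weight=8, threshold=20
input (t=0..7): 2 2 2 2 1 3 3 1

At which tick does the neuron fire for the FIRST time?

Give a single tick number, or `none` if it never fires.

t=0: input=2 -> V=16
t=1: input=2 -> V=0 FIRE
t=2: input=2 -> V=16
t=3: input=2 -> V=0 FIRE
t=4: input=1 -> V=8
t=5: input=3 -> V=0 FIRE
t=6: input=3 -> V=0 FIRE
t=7: input=1 -> V=8

Answer: 1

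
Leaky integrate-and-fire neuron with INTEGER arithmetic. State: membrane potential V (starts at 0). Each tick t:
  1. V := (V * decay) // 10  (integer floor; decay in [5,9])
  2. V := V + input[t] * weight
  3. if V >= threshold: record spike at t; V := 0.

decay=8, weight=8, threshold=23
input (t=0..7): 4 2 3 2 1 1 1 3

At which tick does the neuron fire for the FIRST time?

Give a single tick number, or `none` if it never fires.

Answer: 0

Derivation:
t=0: input=4 -> V=0 FIRE
t=1: input=2 -> V=16
t=2: input=3 -> V=0 FIRE
t=3: input=2 -> V=16
t=4: input=1 -> V=20
t=5: input=1 -> V=0 FIRE
t=6: input=1 -> V=8
t=7: input=3 -> V=0 FIRE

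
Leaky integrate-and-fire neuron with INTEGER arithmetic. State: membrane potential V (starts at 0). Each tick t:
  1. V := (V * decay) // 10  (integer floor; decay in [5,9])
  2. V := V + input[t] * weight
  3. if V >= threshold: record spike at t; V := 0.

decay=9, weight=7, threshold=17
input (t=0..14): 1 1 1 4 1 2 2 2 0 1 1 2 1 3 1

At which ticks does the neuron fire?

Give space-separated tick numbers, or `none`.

t=0: input=1 -> V=7
t=1: input=1 -> V=13
t=2: input=1 -> V=0 FIRE
t=3: input=4 -> V=0 FIRE
t=4: input=1 -> V=7
t=5: input=2 -> V=0 FIRE
t=6: input=2 -> V=14
t=7: input=2 -> V=0 FIRE
t=8: input=0 -> V=0
t=9: input=1 -> V=7
t=10: input=1 -> V=13
t=11: input=2 -> V=0 FIRE
t=12: input=1 -> V=7
t=13: input=3 -> V=0 FIRE
t=14: input=1 -> V=7

Answer: 2 3 5 7 11 13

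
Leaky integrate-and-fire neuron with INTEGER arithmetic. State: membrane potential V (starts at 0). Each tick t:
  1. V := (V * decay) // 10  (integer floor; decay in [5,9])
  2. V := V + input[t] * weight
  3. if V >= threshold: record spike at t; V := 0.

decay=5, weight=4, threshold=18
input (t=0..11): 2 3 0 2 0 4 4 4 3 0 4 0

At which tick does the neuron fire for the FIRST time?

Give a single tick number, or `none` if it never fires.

Answer: 5

Derivation:
t=0: input=2 -> V=8
t=1: input=3 -> V=16
t=2: input=0 -> V=8
t=3: input=2 -> V=12
t=4: input=0 -> V=6
t=5: input=4 -> V=0 FIRE
t=6: input=4 -> V=16
t=7: input=4 -> V=0 FIRE
t=8: input=3 -> V=12
t=9: input=0 -> V=6
t=10: input=4 -> V=0 FIRE
t=11: input=0 -> V=0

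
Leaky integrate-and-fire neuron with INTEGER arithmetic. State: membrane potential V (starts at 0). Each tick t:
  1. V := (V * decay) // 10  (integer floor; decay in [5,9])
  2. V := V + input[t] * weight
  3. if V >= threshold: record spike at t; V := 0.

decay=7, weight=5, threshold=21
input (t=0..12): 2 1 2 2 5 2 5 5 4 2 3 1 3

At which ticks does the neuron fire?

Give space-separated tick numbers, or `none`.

Answer: 3 4 6 7 9 12

Derivation:
t=0: input=2 -> V=10
t=1: input=1 -> V=12
t=2: input=2 -> V=18
t=3: input=2 -> V=0 FIRE
t=4: input=5 -> V=0 FIRE
t=5: input=2 -> V=10
t=6: input=5 -> V=0 FIRE
t=7: input=5 -> V=0 FIRE
t=8: input=4 -> V=20
t=9: input=2 -> V=0 FIRE
t=10: input=3 -> V=15
t=11: input=1 -> V=15
t=12: input=3 -> V=0 FIRE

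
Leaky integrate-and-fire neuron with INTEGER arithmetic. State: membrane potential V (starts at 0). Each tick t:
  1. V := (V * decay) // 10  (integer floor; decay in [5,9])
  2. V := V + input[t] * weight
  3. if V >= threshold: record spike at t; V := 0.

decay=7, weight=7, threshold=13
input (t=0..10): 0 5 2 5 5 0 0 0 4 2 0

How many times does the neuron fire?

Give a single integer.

Answer: 6

Derivation:
t=0: input=0 -> V=0
t=1: input=5 -> V=0 FIRE
t=2: input=2 -> V=0 FIRE
t=3: input=5 -> V=0 FIRE
t=4: input=5 -> V=0 FIRE
t=5: input=0 -> V=0
t=6: input=0 -> V=0
t=7: input=0 -> V=0
t=8: input=4 -> V=0 FIRE
t=9: input=2 -> V=0 FIRE
t=10: input=0 -> V=0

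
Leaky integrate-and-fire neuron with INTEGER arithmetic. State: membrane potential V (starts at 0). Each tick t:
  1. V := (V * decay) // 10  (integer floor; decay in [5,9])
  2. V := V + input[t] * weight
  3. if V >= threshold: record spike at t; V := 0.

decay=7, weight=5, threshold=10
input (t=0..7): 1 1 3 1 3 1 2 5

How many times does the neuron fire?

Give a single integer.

Answer: 4

Derivation:
t=0: input=1 -> V=5
t=1: input=1 -> V=8
t=2: input=3 -> V=0 FIRE
t=3: input=1 -> V=5
t=4: input=3 -> V=0 FIRE
t=5: input=1 -> V=5
t=6: input=2 -> V=0 FIRE
t=7: input=5 -> V=0 FIRE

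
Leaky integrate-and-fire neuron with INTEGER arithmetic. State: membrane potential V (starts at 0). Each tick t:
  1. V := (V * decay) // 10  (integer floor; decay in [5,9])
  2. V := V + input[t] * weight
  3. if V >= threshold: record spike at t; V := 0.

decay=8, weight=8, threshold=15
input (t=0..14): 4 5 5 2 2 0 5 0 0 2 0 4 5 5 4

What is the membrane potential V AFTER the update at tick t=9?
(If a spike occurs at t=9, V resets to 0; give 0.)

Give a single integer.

t=0: input=4 -> V=0 FIRE
t=1: input=5 -> V=0 FIRE
t=2: input=5 -> V=0 FIRE
t=3: input=2 -> V=0 FIRE
t=4: input=2 -> V=0 FIRE
t=5: input=0 -> V=0
t=6: input=5 -> V=0 FIRE
t=7: input=0 -> V=0
t=8: input=0 -> V=0
t=9: input=2 -> V=0 FIRE
t=10: input=0 -> V=0
t=11: input=4 -> V=0 FIRE
t=12: input=5 -> V=0 FIRE
t=13: input=5 -> V=0 FIRE
t=14: input=4 -> V=0 FIRE

Answer: 0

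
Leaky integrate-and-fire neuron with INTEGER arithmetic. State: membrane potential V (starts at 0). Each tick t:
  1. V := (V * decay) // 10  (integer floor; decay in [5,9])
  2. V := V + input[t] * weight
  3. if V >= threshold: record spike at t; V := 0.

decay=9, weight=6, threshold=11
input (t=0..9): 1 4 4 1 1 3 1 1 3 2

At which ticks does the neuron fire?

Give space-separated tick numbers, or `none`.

t=0: input=1 -> V=6
t=1: input=4 -> V=0 FIRE
t=2: input=4 -> V=0 FIRE
t=3: input=1 -> V=6
t=4: input=1 -> V=0 FIRE
t=5: input=3 -> V=0 FIRE
t=6: input=1 -> V=6
t=7: input=1 -> V=0 FIRE
t=8: input=3 -> V=0 FIRE
t=9: input=2 -> V=0 FIRE

Answer: 1 2 4 5 7 8 9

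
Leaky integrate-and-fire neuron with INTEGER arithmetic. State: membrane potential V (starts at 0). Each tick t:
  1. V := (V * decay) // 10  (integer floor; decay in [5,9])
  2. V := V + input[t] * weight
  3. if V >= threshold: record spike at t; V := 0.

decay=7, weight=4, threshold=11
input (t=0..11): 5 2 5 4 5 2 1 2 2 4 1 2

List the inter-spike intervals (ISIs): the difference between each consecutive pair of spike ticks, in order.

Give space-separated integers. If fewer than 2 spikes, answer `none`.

t=0: input=5 -> V=0 FIRE
t=1: input=2 -> V=8
t=2: input=5 -> V=0 FIRE
t=3: input=4 -> V=0 FIRE
t=4: input=5 -> V=0 FIRE
t=5: input=2 -> V=8
t=6: input=1 -> V=9
t=7: input=2 -> V=0 FIRE
t=8: input=2 -> V=8
t=9: input=4 -> V=0 FIRE
t=10: input=1 -> V=4
t=11: input=2 -> V=10

Answer: 2 1 1 3 2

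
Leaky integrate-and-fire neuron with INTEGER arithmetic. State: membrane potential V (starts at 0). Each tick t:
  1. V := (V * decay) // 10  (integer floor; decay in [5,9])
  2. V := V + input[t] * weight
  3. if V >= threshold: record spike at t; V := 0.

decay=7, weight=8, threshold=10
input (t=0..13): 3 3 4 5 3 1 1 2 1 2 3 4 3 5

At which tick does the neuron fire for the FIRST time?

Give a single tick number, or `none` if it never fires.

Answer: 0

Derivation:
t=0: input=3 -> V=0 FIRE
t=1: input=3 -> V=0 FIRE
t=2: input=4 -> V=0 FIRE
t=3: input=5 -> V=0 FIRE
t=4: input=3 -> V=0 FIRE
t=5: input=1 -> V=8
t=6: input=1 -> V=0 FIRE
t=7: input=2 -> V=0 FIRE
t=8: input=1 -> V=8
t=9: input=2 -> V=0 FIRE
t=10: input=3 -> V=0 FIRE
t=11: input=4 -> V=0 FIRE
t=12: input=3 -> V=0 FIRE
t=13: input=5 -> V=0 FIRE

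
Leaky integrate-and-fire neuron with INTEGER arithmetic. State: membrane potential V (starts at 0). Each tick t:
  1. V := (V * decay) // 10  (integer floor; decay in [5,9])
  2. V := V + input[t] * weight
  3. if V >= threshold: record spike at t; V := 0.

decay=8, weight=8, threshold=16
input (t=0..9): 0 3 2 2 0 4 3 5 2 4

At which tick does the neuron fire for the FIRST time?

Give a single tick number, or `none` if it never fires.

t=0: input=0 -> V=0
t=1: input=3 -> V=0 FIRE
t=2: input=2 -> V=0 FIRE
t=3: input=2 -> V=0 FIRE
t=4: input=0 -> V=0
t=5: input=4 -> V=0 FIRE
t=6: input=3 -> V=0 FIRE
t=7: input=5 -> V=0 FIRE
t=8: input=2 -> V=0 FIRE
t=9: input=4 -> V=0 FIRE

Answer: 1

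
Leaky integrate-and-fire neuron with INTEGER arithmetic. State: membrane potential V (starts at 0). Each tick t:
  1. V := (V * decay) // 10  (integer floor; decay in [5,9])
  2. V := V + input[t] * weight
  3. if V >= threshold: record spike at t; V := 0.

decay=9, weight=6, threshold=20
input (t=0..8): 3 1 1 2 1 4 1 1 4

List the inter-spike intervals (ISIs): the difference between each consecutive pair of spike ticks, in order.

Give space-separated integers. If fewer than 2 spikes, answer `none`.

Answer: 3 1 3

Derivation:
t=0: input=3 -> V=18
t=1: input=1 -> V=0 FIRE
t=2: input=1 -> V=6
t=3: input=2 -> V=17
t=4: input=1 -> V=0 FIRE
t=5: input=4 -> V=0 FIRE
t=6: input=1 -> V=6
t=7: input=1 -> V=11
t=8: input=4 -> V=0 FIRE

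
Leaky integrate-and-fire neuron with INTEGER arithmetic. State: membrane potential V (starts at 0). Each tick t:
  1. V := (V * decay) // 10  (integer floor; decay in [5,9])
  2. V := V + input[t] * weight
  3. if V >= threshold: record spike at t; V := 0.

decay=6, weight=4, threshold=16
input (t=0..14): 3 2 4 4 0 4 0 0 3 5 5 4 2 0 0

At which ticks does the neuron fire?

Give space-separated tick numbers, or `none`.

t=0: input=3 -> V=12
t=1: input=2 -> V=15
t=2: input=4 -> V=0 FIRE
t=3: input=4 -> V=0 FIRE
t=4: input=0 -> V=0
t=5: input=4 -> V=0 FIRE
t=6: input=0 -> V=0
t=7: input=0 -> V=0
t=8: input=3 -> V=12
t=9: input=5 -> V=0 FIRE
t=10: input=5 -> V=0 FIRE
t=11: input=4 -> V=0 FIRE
t=12: input=2 -> V=8
t=13: input=0 -> V=4
t=14: input=0 -> V=2

Answer: 2 3 5 9 10 11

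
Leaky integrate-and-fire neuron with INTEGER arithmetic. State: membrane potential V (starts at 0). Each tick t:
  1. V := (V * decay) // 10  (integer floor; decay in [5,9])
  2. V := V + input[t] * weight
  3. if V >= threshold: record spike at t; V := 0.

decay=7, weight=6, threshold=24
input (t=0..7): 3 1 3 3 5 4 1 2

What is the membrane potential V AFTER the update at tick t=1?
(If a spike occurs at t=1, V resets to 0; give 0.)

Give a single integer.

Answer: 18

Derivation:
t=0: input=3 -> V=18
t=1: input=1 -> V=18
t=2: input=3 -> V=0 FIRE
t=3: input=3 -> V=18
t=4: input=5 -> V=0 FIRE
t=5: input=4 -> V=0 FIRE
t=6: input=1 -> V=6
t=7: input=2 -> V=16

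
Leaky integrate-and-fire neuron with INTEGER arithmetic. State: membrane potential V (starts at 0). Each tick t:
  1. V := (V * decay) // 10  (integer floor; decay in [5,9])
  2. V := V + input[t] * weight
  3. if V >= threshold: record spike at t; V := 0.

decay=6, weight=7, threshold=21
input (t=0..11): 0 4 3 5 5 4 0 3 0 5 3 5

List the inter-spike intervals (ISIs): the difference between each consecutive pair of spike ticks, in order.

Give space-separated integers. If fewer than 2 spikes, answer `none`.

t=0: input=0 -> V=0
t=1: input=4 -> V=0 FIRE
t=2: input=3 -> V=0 FIRE
t=3: input=5 -> V=0 FIRE
t=4: input=5 -> V=0 FIRE
t=5: input=4 -> V=0 FIRE
t=6: input=0 -> V=0
t=7: input=3 -> V=0 FIRE
t=8: input=0 -> V=0
t=9: input=5 -> V=0 FIRE
t=10: input=3 -> V=0 FIRE
t=11: input=5 -> V=0 FIRE

Answer: 1 1 1 1 2 2 1 1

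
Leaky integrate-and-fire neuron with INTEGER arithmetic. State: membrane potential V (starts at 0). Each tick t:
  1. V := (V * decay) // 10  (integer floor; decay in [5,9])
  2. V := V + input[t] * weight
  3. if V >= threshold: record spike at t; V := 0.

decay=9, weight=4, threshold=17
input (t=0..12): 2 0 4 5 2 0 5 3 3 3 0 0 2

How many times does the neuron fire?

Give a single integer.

t=0: input=2 -> V=8
t=1: input=0 -> V=7
t=2: input=4 -> V=0 FIRE
t=3: input=5 -> V=0 FIRE
t=4: input=2 -> V=8
t=5: input=0 -> V=7
t=6: input=5 -> V=0 FIRE
t=7: input=3 -> V=12
t=8: input=3 -> V=0 FIRE
t=9: input=3 -> V=12
t=10: input=0 -> V=10
t=11: input=0 -> V=9
t=12: input=2 -> V=16

Answer: 4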